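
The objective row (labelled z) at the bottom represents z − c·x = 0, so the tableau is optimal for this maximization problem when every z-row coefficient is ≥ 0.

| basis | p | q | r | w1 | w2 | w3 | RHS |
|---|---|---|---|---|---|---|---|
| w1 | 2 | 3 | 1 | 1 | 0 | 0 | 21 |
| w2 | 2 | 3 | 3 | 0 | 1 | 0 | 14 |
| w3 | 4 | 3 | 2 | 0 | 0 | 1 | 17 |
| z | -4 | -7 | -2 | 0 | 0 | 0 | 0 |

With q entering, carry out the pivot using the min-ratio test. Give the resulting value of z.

Ratio test on column q — row 1: 21/3 = 7; row 2: 14/3 = 14/3; row 3: 17/3 = 17/3. Minimum is 14/3 at row 2 (w2 leaves); pivot element 3.
Pivot on row 2; the z-row RHS becomes 0 − (-7)·(14/3) = 98/3.

98/3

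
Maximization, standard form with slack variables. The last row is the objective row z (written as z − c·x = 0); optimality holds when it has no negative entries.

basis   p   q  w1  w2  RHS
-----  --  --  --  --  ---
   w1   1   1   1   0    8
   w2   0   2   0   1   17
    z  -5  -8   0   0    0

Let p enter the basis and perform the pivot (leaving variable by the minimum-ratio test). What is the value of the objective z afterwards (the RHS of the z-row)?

40

Ratio test on column p — row 1: 8/1 = 8; row 2: entry 0 ≤ 0. Minimum is 8 at row 1 (w1 leaves); pivot element 1.
Pivot on row 1; the z-row RHS becomes 0 − (-5)·8 = 40.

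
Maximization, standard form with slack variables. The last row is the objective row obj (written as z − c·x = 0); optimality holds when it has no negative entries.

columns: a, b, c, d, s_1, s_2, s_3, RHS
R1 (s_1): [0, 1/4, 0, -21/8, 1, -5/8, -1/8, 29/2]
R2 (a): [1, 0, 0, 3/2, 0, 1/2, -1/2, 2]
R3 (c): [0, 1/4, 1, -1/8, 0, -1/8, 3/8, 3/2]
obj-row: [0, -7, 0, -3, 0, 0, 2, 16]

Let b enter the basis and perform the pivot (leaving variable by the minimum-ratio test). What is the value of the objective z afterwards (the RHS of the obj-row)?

58

Ratio test on column b — row 1: (29/2)/(1/4) = 58; row 2: entry 0 ≤ 0; row 3: (3/2)/(1/4) = 6. Minimum is 6 at row 3 (c leaves); pivot element 1/4.
Pivot on row 3; the obj-row RHS becomes 16 − (-7)·6 = 58.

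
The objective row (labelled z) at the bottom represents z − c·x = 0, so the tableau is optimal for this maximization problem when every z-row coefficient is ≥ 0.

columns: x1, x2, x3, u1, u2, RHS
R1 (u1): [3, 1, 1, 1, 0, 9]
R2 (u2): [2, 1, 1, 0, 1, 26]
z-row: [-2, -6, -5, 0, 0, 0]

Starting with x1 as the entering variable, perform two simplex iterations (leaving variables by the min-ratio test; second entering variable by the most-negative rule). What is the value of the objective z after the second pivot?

Ratio test on column x1 — row 1: 9/3 = 3; row 2: 26/2 = 13. Minimum is 3 at row 1 (u1 leaves); pivot element 3.
Pivot on row 1; the z-row RHS becomes 0 − (-2)·3 = 6.
Next entering variable (most negative z-row entry -16/3): x2.
Ratio test on column x2 — row 1: 3/(1/3) = 9; row 2: 20/(1/3) = 60. Minimum is 9 at row 1 (x1 leaves); pivot element 1/3.
After the second pivot the z-row RHS is 6 − (-16/3)·9 = 54.

54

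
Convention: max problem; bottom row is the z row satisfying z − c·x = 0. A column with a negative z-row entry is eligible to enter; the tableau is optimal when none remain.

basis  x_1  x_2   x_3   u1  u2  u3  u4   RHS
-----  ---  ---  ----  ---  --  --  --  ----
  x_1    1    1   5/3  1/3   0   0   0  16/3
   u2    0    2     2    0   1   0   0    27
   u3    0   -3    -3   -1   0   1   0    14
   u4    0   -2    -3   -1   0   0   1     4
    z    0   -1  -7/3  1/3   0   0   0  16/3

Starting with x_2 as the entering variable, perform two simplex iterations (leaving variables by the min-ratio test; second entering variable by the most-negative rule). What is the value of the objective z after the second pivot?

Ratio test on column x_2 — row 1: (16/3)/1 = 16/3; row 2: 27/2 = 27/2; row 3: entry -3 ≤ 0; row 4: entry -2 ≤ 0. Minimum is 16/3 at row 1 (x_1 leaves); pivot element 1.
Pivot on row 1; the z-row RHS becomes 16/3 − (-1)·(16/3) = 32/3.
Next entering variable (most negative z-row entry -2/3): x_3.
Ratio test on column x_3 — row 1: (16/3)/(5/3) = 16/5; row 2: entry -4/3 ≤ 0; row 3: 30/2 = 15; row 4: (44/3)/(1/3) = 44. Minimum is 16/5 at row 1 (x_2 leaves); pivot element 5/3.
After the second pivot the z-row RHS is 32/3 − (-2/3)·(16/5) = 64/5.

64/5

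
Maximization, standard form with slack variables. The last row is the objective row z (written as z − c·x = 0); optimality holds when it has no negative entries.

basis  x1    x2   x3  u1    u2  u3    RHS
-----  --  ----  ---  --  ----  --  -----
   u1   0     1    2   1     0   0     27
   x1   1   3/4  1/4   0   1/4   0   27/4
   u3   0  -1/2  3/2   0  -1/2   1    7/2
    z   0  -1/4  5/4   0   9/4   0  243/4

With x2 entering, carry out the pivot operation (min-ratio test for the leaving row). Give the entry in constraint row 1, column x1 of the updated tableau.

-4/3

Ratio test on column x2 — row 1: 27/1 = 27; row 2: (27/4)/(3/4) = 9; row 3: entry -1/2 ≤ 0. Minimum is 9 at row 2 (x1 leaves); pivot element 3/4.
Divide row 2 by 3/4; eliminate column x2 from the other rows.
Row 1 update in column x1: 0 − 1·(4/3) = -4/3.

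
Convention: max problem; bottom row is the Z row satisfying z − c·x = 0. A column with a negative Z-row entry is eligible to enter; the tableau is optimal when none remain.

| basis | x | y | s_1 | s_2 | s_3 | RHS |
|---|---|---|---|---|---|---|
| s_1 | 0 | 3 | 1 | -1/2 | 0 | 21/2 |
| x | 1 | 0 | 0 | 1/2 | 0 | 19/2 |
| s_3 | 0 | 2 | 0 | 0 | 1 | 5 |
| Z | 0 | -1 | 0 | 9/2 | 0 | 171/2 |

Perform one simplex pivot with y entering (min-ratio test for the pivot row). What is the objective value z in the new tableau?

88

Ratio test on column y — row 1: (21/2)/3 = 7/2; row 2: entry 0 ≤ 0; row 3: 5/2 = 5/2. Minimum is 5/2 at row 3 (s_3 leaves); pivot element 2.
Pivot on row 3; the Z-row RHS becomes 171/2 − (-1)·(5/2) = 88.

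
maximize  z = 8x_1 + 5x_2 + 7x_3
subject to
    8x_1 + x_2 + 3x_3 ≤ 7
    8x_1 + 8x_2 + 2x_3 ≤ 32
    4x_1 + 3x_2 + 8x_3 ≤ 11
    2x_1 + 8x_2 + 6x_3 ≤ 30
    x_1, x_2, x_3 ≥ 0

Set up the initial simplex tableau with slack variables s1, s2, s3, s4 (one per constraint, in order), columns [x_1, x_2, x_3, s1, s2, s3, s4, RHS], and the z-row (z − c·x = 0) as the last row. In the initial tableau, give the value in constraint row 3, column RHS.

The RHS of constraint 3 is b_3 = 11.

11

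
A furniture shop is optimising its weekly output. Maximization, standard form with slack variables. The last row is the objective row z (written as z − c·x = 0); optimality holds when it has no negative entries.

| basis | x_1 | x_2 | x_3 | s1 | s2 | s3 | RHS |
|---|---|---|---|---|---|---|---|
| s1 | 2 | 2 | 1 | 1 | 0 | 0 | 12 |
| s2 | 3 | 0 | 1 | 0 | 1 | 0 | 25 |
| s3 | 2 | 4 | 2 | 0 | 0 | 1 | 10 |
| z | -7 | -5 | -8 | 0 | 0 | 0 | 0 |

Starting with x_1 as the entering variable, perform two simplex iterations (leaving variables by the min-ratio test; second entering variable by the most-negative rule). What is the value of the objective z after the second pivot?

40

Ratio test on column x_1 — row 1: 12/2 = 6; row 2: 25/3 = 25/3; row 3: 10/2 = 5. Minimum is 5 at row 3 (s3 leaves); pivot element 2.
Pivot on row 3; the z-row RHS becomes 0 − (-7)·5 = 35.
Next entering variable (most negative z-row entry -1): x_3.
Ratio test on column x_3 — row 1: entry -1 ≤ 0; row 2: entry -2 ≤ 0; row 3: 5/1 = 5. Minimum is 5 at row 3 (x_1 leaves); pivot element 1.
After the second pivot the z-row RHS is 35 − (-1)·5 = 40.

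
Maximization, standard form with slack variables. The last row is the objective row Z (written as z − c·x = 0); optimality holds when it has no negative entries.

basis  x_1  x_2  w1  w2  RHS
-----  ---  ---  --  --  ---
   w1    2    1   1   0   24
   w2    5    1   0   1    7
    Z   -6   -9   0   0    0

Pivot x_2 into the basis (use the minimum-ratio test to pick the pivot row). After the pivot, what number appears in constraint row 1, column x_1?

-3

Ratio test on column x_2 — row 1: 24/1 = 24; row 2: 7/1 = 7. Minimum is 7 at row 2 (w2 leaves); pivot element 1.
Divide row 2 by 1; eliminate column x_2 from the other rows.
Row 1 update in column x_1: 2 − 1·5 = -3.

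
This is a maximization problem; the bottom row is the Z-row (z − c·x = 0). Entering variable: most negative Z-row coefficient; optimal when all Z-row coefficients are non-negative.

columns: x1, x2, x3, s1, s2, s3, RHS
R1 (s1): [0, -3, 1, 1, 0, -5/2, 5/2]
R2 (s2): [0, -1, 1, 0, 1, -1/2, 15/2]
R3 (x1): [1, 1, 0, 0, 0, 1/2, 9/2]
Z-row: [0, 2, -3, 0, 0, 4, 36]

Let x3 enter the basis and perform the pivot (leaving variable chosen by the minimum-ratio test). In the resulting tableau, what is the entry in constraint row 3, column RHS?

9/2

Ratio test on column x3 — row 1: (5/2)/1 = 5/2; row 2: (15/2)/1 = 15/2; row 3: entry 0 ≤ 0. Minimum is 5/2 at row 1 (s1 leaves); pivot element 1.
Divide row 1 by 1; eliminate column x3 from the other rows.
Row 3 update in column RHS: 9/2 − 0·(5/2) = 9/2.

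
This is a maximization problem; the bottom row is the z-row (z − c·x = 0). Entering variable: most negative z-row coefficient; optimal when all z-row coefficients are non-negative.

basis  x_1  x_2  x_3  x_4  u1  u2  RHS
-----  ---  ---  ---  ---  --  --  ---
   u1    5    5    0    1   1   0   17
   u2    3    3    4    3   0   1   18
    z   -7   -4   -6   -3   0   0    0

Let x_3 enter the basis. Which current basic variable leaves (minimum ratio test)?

u2

Column x_3 entries and ratios — u1: 0 ≤ 0, skip; u2: 18/4 = 9/2.
Smallest ratio is 9/2 in the row of u2, so u2 leaves.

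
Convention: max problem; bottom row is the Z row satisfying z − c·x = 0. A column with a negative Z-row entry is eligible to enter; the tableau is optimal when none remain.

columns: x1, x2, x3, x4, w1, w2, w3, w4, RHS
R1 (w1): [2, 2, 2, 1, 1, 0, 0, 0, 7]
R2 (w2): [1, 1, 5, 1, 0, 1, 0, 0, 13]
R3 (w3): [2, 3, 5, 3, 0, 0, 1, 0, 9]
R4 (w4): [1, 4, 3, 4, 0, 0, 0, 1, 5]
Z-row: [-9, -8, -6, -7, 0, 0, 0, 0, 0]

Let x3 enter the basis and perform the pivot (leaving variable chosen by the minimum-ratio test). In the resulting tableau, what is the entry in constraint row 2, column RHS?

Ratio test on column x3 — row 1: 7/2 = 7/2; row 2: 13/5 = 13/5; row 3: 9/5 = 9/5; row 4: 5/3 = 5/3. Minimum is 5/3 at row 4 (w4 leaves); pivot element 3.
Divide row 4 by 3; eliminate column x3 from the other rows.
Row 2 update in column RHS: 13 − 5·(5/3) = 14/3.

14/3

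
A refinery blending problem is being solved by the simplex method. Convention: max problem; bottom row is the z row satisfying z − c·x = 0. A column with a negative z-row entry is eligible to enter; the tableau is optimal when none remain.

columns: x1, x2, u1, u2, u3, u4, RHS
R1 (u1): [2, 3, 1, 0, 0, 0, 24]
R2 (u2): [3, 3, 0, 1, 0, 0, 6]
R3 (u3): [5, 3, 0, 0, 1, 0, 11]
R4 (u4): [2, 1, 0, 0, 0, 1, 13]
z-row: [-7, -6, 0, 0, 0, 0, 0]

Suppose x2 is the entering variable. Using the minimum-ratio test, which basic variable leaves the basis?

Column x2 entries and ratios — u1: 24/3 = 8; u2: 6/3 = 2; u3: 11/3 = 11/3; u4: 13/1 = 13.
Smallest ratio is 2 in the row of u2, so u2 leaves.

u2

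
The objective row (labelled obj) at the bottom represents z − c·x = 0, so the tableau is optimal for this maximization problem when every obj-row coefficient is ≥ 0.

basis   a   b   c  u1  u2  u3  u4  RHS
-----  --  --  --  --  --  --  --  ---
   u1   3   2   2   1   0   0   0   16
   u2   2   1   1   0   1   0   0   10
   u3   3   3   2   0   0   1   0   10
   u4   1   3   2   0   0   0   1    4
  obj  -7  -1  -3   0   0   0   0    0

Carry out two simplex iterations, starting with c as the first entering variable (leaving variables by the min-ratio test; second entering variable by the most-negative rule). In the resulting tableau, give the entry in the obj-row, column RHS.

45/2

Ratio test on column c — row 1: 16/2 = 8; row 2: 10/1 = 10; row 3: 10/2 = 5; row 4: 4/2 = 2. Minimum is 2 at row 4 (u4 leaves); pivot element 2.
Divide row 4 by 2; eliminate column c from the other rows.
Second iteration: most negative obj-row entry is -11/2 in column a, so a enters.
Ratio test on column a — row 1: 12/2 = 6; row 2: 8/(3/2) = 16/3; row 3: 6/2 = 3; row 4: 2/(1/2) = 4. Minimum is 3 at row 3 (u3 leaves); pivot element 2.
Divide row 3 by 2; eliminate column a from the other rows.
After both pivots, the entry at the obj-row, column RHS is 45/2.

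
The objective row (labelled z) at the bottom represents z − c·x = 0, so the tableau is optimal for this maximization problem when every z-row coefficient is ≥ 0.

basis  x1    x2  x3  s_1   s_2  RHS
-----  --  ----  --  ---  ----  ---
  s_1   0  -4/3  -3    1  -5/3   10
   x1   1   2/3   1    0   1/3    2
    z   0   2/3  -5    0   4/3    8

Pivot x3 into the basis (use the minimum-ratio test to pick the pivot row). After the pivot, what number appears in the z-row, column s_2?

Ratio test on column x3 — row 1: entry -3 ≤ 0; row 2: 2/1 = 2. Minimum is 2 at row 2 (x1 leaves); pivot element 1.
Divide row 2 by 1; eliminate column x3 from the other rows.
z-row update in column s_2: 4/3 − (-5)·(1/3) = 3.

3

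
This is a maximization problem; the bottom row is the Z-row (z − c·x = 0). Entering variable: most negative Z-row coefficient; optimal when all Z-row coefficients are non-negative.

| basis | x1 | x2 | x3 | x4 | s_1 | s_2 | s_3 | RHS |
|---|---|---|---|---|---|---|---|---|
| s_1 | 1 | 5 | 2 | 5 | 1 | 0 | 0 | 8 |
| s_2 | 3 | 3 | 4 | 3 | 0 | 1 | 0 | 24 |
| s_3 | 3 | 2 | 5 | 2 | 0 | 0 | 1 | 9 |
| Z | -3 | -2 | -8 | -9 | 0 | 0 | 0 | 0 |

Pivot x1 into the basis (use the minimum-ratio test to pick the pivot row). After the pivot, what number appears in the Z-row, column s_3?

Ratio test on column x1 — row 1: 8/1 = 8; row 2: 24/3 = 8; row 3: 9/3 = 3. Minimum is 3 at row 3 (s_3 leaves); pivot element 3.
Divide row 3 by 3; eliminate column x1 from the other rows.
Z-row update in column s_3: 0 − (-3)·(1/3) = 1.

1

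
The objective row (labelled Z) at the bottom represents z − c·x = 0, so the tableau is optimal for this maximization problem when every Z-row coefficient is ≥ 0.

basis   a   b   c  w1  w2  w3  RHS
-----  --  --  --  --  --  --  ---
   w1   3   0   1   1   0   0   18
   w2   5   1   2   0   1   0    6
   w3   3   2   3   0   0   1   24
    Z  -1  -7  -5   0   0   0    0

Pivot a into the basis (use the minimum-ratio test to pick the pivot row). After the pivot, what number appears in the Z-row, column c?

Ratio test on column a — row 1: 18/3 = 6; row 2: 6/5 = 6/5; row 3: 24/3 = 8. Minimum is 6/5 at row 2 (w2 leaves); pivot element 5.
Divide row 2 by 5; eliminate column a from the other rows.
Z-row update in column c: -5 − (-1)·(2/5) = -23/5.

-23/5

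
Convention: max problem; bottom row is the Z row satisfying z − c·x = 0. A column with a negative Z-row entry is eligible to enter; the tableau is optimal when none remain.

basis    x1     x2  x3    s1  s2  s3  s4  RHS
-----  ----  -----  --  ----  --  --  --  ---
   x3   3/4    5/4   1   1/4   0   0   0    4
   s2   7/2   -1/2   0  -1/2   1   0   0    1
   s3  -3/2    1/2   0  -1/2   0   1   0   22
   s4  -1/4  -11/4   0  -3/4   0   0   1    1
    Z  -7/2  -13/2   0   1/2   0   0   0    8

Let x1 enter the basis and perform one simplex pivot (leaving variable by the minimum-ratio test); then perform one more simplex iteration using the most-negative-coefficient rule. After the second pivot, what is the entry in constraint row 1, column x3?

Ratio test on column x1 — row 1: 4/(3/4) = 16/3; row 2: 1/(7/2) = 2/7; row 3: entry -3/2 ≤ 0; row 4: entry -1/4 ≤ 0. Minimum is 2/7 at row 2 (s2 leaves); pivot element 7/2.
Divide row 2 by 7/2; eliminate column x1 from the other rows.
Second iteration: most negative Z-row entry is -7 in column x2, so x2 enters.
Ratio test on column x2 — row 1: (53/14)/(19/14) = 53/19; row 2: entry -1/7 ≤ 0; row 3: (157/7)/(2/7) = 157/2; row 4: entry -39/14 ≤ 0. Minimum is 53/19 at row 1 (x3 leaves); pivot element 19/14.
Divide row 1 by 19/14; eliminate column x2 from the other rows.
After both pivots, the entry at constraint row 1, column x3 is 14/19.

14/19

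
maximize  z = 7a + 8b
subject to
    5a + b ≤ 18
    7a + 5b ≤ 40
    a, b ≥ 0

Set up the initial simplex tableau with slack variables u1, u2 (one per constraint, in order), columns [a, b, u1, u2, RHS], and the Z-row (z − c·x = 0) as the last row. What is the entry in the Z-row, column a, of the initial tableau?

-7

The Z-row carries the negated objective coefficients: the a entry is -7.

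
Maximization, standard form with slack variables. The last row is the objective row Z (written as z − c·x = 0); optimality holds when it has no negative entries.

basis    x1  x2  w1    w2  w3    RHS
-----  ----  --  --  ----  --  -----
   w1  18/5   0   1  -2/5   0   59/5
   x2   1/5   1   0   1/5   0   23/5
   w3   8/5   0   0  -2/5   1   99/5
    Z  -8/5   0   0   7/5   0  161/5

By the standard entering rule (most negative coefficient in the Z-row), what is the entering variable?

x1

Negative Z-row entries: x1: -8/5.
The most negative is -8/5 in column x1, so x1 enters.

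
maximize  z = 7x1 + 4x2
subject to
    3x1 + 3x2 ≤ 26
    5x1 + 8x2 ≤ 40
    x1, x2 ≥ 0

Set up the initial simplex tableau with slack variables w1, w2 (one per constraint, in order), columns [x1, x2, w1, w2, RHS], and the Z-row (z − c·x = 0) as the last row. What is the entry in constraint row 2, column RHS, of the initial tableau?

The RHS of constraint 2 is b_2 = 40.

40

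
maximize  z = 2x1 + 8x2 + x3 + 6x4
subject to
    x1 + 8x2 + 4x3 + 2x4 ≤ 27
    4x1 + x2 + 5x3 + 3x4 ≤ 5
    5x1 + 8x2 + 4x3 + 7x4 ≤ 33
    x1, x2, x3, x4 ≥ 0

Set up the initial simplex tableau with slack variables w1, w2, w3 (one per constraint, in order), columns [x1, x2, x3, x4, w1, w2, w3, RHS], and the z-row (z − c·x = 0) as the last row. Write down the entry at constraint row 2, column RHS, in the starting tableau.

5

The RHS of constraint 2 is b_2 = 5.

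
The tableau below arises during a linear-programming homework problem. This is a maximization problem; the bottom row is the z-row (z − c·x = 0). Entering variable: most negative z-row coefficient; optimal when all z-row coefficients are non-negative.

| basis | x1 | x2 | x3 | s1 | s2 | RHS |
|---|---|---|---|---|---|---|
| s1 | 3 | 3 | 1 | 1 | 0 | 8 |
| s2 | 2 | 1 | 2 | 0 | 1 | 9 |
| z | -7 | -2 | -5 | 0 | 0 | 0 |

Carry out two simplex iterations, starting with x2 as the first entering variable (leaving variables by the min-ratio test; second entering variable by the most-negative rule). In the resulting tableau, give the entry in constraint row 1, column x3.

Ratio test on column x2 — row 1: 8/3 = 8/3; row 2: 9/1 = 9. Minimum is 8/3 at row 1 (s1 leaves); pivot element 3.
Divide row 1 by 3; eliminate column x2 from the other rows.
Second iteration: most negative z-row entry is -5 in column x1, so x1 enters.
Ratio test on column x1 — row 1: (8/3)/1 = 8/3; row 2: (19/3)/1 = 19/3. Minimum is 8/3 at row 1 (x2 leaves); pivot element 1.
Divide row 1 by 1; eliminate column x1 from the other rows.
After both pivots, the entry at constraint row 1, column x3 is 1/3.

1/3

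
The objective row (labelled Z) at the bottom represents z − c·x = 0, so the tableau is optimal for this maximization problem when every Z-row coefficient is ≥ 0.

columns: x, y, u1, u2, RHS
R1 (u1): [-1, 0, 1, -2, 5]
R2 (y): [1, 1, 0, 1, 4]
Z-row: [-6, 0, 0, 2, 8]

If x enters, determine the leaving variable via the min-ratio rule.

y

Column x entries and ratios — u1: -1 ≤ 0, skip; y: 4/1 = 4.
Smallest ratio is 4 in the row of y, so y leaves.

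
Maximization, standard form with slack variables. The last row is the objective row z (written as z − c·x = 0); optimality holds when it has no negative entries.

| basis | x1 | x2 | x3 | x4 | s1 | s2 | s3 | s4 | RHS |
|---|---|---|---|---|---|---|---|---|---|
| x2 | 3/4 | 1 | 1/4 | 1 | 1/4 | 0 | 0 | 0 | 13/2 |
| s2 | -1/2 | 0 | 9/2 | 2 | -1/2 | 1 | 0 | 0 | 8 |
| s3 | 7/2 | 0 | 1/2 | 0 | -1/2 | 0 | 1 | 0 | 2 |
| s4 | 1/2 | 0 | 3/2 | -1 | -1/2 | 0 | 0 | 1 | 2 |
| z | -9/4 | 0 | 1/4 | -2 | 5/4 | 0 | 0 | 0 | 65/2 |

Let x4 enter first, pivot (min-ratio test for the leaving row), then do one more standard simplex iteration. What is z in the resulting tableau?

589/14

Ratio test on column x4 — row 1: (13/2)/1 = 13/2; row 2: 8/2 = 4; row 3: entry 0 ≤ 0; row 4: entry -1 ≤ 0. Minimum is 4 at row 2 (s2 leaves); pivot element 2.
Pivot on row 2; the z-row RHS becomes 65/2 − (-2)·4 = 81/2.
Next entering variable (most negative z-row entry -11/4): x1.
Ratio test on column x1 — row 1: (5/2)/1 = 5/2; row 2: entry -1/4 ≤ 0; row 3: 2/(7/2) = 4/7; row 4: 6/(1/4) = 24. Minimum is 4/7 at row 3 (s3 leaves); pivot element 7/2.
After the second pivot the z-row RHS is 81/2 − (-11/4)·(4/7) = 589/14.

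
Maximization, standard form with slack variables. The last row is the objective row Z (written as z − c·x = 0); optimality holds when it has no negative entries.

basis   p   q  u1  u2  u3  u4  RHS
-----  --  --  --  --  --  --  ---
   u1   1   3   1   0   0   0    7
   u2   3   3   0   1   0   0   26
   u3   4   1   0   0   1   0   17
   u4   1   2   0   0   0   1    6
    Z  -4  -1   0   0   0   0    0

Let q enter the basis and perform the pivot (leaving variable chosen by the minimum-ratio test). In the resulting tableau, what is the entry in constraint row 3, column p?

11/3

Ratio test on column q — row 1: 7/3 = 7/3; row 2: 26/3 = 26/3; row 3: 17/1 = 17; row 4: 6/2 = 3. Minimum is 7/3 at row 1 (u1 leaves); pivot element 3.
Divide row 1 by 3; eliminate column q from the other rows.
Row 3 update in column p: 4 − 1·(1/3) = 11/3.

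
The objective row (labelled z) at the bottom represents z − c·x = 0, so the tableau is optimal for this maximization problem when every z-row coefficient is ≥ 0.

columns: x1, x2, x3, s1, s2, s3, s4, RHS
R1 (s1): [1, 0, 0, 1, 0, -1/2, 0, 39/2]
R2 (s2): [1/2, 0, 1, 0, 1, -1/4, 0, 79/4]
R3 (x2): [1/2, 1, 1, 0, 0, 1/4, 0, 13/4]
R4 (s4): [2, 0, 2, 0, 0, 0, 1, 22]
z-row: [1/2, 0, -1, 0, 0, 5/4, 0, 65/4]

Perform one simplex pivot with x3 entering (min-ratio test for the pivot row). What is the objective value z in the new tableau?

39/2

Ratio test on column x3 — row 1: entry 0 ≤ 0; row 2: (79/4)/1 = 79/4; row 3: (13/4)/1 = 13/4; row 4: 22/2 = 11. Minimum is 13/4 at row 3 (x2 leaves); pivot element 1.
Pivot on row 3; the z-row RHS becomes 65/4 − (-1)·(13/4) = 39/2.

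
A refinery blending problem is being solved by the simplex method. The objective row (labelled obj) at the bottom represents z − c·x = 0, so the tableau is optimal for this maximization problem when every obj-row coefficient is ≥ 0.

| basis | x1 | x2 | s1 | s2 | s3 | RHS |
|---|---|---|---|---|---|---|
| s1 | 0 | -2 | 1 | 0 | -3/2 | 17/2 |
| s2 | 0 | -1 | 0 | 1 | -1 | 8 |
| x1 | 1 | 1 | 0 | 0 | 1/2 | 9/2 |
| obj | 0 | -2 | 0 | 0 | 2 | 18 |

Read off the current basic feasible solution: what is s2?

8

s2 is basic (row 2); its value is the RHS of that row, 8.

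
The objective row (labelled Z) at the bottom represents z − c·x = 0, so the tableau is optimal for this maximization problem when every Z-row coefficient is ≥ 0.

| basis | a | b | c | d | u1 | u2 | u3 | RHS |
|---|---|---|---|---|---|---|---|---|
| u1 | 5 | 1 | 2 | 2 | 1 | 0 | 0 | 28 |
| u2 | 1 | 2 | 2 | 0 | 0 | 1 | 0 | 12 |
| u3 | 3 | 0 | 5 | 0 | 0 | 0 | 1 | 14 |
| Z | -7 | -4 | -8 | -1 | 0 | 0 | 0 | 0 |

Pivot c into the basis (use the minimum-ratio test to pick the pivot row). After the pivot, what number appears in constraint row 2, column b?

2

Ratio test on column c — row 1: 28/2 = 14; row 2: 12/2 = 6; row 3: 14/5 = 14/5. Minimum is 14/5 at row 3 (u3 leaves); pivot element 5.
Divide row 3 by 5; eliminate column c from the other rows.
Row 2 update in column b: 2 − 2·0 = 2.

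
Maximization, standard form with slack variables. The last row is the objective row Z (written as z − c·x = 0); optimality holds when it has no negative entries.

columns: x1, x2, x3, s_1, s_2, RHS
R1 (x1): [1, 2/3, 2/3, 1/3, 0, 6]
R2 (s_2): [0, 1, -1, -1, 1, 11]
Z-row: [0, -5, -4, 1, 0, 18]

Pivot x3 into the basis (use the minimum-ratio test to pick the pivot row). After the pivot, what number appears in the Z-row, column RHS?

Ratio test on column x3 — row 1: 6/(2/3) = 9; row 2: entry -1 ≤ 0. Minimum is 9 at row 1 (x1 leaves); pivot element 2/3.
Divide row 1 by 2/3; eliminate column x3 from the other rows.
Z-row update in column RHS: 18 − (-4)·9 = 54.

54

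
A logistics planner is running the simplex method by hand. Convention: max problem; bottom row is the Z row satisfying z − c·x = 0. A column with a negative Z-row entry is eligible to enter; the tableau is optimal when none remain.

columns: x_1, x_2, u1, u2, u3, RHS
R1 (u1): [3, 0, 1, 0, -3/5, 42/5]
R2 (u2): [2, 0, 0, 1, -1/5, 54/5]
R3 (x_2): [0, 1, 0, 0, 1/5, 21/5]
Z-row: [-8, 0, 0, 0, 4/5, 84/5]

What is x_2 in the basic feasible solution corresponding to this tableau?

x_2 is basic (row 3); its value is the RHS of that row, 21/5.

21/5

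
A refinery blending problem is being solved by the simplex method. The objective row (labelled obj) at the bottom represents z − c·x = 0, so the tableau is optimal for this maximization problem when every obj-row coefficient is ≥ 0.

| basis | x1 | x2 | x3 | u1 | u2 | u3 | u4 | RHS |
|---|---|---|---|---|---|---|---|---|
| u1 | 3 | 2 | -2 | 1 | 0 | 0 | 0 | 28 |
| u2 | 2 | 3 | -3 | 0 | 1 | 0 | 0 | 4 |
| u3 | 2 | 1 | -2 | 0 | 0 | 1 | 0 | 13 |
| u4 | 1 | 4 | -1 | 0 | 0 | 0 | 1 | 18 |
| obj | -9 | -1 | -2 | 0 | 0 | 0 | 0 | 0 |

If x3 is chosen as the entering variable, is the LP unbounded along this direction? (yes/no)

yes

Every constraint-row entry in column x3 is ≤ 0, so increasing x3 is unbounded.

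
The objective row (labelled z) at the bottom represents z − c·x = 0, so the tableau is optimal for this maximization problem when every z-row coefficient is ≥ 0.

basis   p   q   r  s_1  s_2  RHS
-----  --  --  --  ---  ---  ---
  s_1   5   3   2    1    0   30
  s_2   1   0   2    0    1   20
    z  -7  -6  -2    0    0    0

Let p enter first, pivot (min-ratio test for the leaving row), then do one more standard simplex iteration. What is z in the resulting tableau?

Ratio test on column p — row 1: 30/5 = 6; row 2: 20/1 = 20. Minimum is 6 at row 1 (s_1 leaves); pivot element 5.
Pivot on row 1; the z-row RHS becomes 0 − (-7)·6 = 42.
Next entering variable (most negative z-row entry -9/5): q.
Ratio test on column q — row 1: 6/(3/5) = 10; row 2: entry -3/5 ≤ 0. Minimum is 10 at row 1 (p leaves); pivot element 3/5.
After the second pivot the z-row RHS is 42 − (-9/5)·10 = 60.

60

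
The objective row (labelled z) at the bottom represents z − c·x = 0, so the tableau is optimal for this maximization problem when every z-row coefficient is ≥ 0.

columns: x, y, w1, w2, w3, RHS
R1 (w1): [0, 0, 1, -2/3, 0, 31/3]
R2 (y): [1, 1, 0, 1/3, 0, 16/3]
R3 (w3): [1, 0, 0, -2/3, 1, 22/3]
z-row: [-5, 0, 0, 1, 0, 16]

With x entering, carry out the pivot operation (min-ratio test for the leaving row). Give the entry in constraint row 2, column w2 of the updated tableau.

1/3

Ratio test on column x — row 1: entry 0 ≤ 0; row 2: (16/3)/1 = 16/3; row 3: (22/3)/1 = 22/3. Minimum is 16/3 at row 2 (y leaves); pivot element 1.
Divide row 2 by 1; eliminate column x from the other rows.
In the new row 2, the w2 entry is the old entry divided by the pivot: (1/3)/1 = 1/3.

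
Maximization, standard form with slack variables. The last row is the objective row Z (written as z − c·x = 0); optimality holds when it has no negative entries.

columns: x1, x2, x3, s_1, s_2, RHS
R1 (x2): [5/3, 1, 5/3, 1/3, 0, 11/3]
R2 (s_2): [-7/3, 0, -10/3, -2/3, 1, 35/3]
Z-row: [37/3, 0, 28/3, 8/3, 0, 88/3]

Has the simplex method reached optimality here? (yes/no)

Every Z-row coefficient is ≥ 0, so the tableau is optimal.

yes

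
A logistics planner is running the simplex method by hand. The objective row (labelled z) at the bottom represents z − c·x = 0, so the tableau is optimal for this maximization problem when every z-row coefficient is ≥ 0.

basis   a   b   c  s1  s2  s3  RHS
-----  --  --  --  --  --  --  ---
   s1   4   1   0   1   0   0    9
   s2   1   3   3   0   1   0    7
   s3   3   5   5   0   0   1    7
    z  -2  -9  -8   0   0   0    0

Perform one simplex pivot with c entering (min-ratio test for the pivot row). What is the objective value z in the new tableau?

Ratio test on column c — row 1: entry 0 ≤ 0; row 2: 7/3 = 7/3; row 3: 7/5 = 7/5. Minimum is 7/5 at row 3 (s3 leaves); pivot element 5.
Pivot on row 3; the z-row RHS becomes 0 − (-8)·(7/5) = 56/5.

56/5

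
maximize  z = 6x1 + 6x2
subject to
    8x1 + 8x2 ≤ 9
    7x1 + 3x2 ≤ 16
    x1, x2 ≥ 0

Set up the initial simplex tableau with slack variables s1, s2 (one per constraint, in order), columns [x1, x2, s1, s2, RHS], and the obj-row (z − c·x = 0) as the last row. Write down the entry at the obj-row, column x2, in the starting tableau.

The obj-row carries the negated objective coefficients: the x2 entry is -6.

-6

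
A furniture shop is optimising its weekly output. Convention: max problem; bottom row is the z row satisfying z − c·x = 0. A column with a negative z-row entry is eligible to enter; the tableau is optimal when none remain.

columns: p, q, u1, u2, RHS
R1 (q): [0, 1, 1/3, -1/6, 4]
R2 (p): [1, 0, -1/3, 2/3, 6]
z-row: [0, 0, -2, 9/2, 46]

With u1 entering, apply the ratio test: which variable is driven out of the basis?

q

Column u1 entries and ratios — q: 4/(1/3) = 12; p: -1/3 ≤ 0, skip.
Smallest ratio is 12 in the row of q, so q leaves.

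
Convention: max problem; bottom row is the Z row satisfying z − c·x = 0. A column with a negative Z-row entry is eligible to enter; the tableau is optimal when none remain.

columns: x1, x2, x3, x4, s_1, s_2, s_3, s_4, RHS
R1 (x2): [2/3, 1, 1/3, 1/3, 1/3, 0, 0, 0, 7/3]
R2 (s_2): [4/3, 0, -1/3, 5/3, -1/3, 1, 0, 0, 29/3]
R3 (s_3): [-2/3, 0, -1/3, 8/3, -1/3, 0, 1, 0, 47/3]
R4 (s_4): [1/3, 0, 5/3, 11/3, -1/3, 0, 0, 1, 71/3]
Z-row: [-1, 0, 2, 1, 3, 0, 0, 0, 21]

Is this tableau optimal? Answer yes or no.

The Z-row has a negative entry -1 in column x1, so it is not optimal.

no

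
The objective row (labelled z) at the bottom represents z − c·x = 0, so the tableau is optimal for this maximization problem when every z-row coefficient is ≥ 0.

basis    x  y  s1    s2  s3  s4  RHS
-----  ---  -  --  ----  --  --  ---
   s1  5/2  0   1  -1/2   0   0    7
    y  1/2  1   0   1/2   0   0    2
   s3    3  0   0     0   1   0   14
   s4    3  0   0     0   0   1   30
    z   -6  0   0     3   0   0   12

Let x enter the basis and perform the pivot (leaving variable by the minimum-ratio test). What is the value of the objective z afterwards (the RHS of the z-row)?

144/5

Ratio test on column x — row 1: 7/(5/2) = 14/5; row 2: 2/(1/2) = 4; row 3: 14/3 = 14/3; row 4: 30/3 = 10. Minimum is 14/5 at row 1 (s1 leaves); pivot element 5/2.
Pivot on row 1; the z-row RHS becomes 12 − (-6)·(14/5) = 144/5.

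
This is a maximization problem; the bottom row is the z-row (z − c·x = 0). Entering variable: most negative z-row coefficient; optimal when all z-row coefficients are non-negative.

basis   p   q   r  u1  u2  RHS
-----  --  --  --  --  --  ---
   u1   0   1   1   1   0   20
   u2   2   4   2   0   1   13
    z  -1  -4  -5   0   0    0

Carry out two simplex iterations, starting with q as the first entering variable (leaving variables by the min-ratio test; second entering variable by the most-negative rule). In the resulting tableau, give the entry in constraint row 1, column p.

Ratio test on column q — row 1: 20/1 = 20; row 2: 13/4 = 13/4. Minimum is 13/4 at row 2 (u2 leaves); pivot element 4.
Divide row 2 by 4; eliminate column q from the other rows.
Second iteration: most negative z-row entry is -3 in column r, so r enters.
Ratio test on column r — row 1: (67/4)/(1/2) = 67/2; row 2: (13/4)/(1/2) = 13/2. Minimum is 13/2 at row 2 (q leaves); pivot element 1/2.
Divide row 2 by 1/2; eliminate column r from the other rows.
After both pivots, the entry at constraint row 1, column p is -1.

-1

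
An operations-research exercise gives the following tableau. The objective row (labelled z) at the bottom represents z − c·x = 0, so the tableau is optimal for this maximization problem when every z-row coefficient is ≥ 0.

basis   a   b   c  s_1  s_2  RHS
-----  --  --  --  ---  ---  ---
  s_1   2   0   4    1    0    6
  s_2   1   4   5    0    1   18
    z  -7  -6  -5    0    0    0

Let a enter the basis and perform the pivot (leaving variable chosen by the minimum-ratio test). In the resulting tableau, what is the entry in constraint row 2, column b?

4

Ratio test on column a — row 1: 6/2 = 3; row 2: 18/1 = 18. Minimum is 3 at row 1 (s_1 leaves); pivot element 2.
Divide row 1 by 2; eliminate column a from the other rows.
Row 2 update in column b: 4 − 1·0 = 4.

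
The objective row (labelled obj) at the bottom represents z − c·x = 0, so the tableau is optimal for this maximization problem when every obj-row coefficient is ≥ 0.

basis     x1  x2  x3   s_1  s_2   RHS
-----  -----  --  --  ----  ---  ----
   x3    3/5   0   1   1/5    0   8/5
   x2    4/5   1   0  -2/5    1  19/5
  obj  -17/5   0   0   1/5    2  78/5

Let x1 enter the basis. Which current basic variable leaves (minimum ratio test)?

x3

Column x1 entries and ratios — x3: (8/5)/(3/5) = 8/3; x2: (19/5)/(4/5) = 19/4.
Smallest ratio is 8/3 in the row of x3, so x3 leaves.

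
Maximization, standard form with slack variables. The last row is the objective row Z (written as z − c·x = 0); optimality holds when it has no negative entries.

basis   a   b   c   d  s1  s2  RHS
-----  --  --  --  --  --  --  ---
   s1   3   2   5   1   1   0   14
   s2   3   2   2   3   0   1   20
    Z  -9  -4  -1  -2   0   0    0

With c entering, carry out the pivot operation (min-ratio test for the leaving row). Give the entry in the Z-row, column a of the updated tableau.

Ratio test on column c — row 1: 14/5 = 14/5; row 2: 20/2 = 10. Minimum is 14/5 at row 1 (s1 leaves); pivot element 5.
Divide row 1 by 5; eliminate column c from the other rows.
Z-row update in column a: -9 − (-1)·(3/5) = -42/5.

-42/5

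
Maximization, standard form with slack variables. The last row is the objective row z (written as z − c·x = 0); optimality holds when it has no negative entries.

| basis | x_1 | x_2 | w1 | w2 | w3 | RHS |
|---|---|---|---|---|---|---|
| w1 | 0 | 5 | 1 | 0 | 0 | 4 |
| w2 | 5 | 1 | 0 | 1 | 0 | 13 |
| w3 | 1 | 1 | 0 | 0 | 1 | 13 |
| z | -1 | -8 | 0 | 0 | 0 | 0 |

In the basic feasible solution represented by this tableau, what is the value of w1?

w1 is basic (row 1); its value is the RHS of that row, 4.

4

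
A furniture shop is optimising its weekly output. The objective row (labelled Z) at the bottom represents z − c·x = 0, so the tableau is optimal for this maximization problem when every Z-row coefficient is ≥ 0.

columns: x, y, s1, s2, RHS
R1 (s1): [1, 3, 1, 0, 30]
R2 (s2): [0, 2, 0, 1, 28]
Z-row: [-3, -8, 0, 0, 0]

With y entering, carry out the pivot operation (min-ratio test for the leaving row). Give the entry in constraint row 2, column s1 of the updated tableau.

Ratio test on column y — row 1: 30/3 = 10; row 2: 28/2 = 14. Minimum is 10 at row 1 (s1 leaves); pivot element 3.
Divide row 1 by 3; eliminate column y from the other rows.
Row 2 update in column s1: 0 − 2·(1/3) = -2/3.

-2/3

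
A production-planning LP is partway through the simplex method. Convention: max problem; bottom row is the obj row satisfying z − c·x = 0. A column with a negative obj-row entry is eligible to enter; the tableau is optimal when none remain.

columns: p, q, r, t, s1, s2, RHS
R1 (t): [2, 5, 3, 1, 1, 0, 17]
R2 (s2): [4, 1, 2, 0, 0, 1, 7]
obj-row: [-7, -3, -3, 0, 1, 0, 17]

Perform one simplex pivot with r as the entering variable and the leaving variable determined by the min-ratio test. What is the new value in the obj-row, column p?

-1

Ratio test on column r — row 1: 17/3 = 17/3; row 2: 7/2 = 7/2. Minimum is 7/2 at row 2 (s2 leaves); pivot element 2.
Divide row 2 by 2; eliminate column r from the other rows.
obj-row update in column p: -7 − (-3)·2 = -1.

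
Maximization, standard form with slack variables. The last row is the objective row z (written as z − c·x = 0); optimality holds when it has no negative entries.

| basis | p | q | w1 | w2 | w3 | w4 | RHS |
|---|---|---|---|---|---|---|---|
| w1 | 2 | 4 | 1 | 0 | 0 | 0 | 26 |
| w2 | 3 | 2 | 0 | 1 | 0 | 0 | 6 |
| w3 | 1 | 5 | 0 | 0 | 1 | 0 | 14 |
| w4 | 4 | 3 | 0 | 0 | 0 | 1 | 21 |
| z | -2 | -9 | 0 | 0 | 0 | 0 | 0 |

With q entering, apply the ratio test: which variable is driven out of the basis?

w3

Column q entries and ratios — w1: 26/4 = 13/2; w2: 6/2 = 3; w3: 14/5 = 14/5; w4: 21/3 = 7.
Smallest ratio is 14/5 in the row of w3, so w3 leaves.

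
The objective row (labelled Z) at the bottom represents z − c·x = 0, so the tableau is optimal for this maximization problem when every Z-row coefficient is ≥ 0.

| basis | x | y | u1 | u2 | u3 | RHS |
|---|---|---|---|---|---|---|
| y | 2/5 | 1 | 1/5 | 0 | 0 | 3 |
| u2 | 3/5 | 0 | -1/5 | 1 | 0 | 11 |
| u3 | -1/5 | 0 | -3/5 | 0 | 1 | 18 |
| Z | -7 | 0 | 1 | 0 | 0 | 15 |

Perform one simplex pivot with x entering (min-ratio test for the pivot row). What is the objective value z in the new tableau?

135/2

Ratio test on column x — row 1: 3/(2/5) = 15/2; row 2: 11/(3/5) = 55/3; row 3: entry -1/5 ≤ 0. Minimum is 15/2 at row 1 (y leaves); pivot element 2/5.
Pivot on row 1; the Z-row RHS becomes 15 − (-7)·(15/2) = 135/2.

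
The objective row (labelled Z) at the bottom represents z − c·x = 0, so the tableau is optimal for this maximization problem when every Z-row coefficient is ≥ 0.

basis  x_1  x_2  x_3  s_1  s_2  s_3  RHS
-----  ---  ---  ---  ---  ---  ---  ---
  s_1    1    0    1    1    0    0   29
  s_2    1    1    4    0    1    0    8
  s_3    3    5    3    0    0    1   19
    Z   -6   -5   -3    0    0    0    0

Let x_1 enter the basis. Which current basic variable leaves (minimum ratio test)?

Column x_1 entries and ratios — s_1: 29/1 = 29; s_2: 8/1 = 8; s_3: 19/3 = 19/3.
Smallest ratio is 19/3 in the row of s_3, so s_3 leaves.

s_3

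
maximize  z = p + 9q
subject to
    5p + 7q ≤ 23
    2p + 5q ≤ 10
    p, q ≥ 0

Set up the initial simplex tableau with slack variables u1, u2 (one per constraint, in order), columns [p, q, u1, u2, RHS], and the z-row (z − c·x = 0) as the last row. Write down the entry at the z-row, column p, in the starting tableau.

The z-row carries the negated objective coefficients: the p entry is -1.

-1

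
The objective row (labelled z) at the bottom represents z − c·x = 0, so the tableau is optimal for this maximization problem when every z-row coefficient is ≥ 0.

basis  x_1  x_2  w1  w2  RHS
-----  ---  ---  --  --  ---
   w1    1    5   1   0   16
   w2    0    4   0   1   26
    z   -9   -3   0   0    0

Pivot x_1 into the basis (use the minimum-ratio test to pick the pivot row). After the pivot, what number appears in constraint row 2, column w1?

Ratio test on column x_1 — row 1: 16/1 = 16; row 2: entry 0 ≤ 0. Minimum is 16 at row 1 (w1 leaves); pivot element 1.
Divide row 1 by 1; eliminate column x_1 from the other rows.
Row 2 update in column w1: 0 − 0·1 = 0.

0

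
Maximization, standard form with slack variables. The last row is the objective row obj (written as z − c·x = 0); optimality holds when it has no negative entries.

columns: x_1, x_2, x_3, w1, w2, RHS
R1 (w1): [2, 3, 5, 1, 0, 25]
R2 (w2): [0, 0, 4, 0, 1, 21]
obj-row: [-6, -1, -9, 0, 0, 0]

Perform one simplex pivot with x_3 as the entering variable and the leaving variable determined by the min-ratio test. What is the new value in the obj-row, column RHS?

Ratio test on column x_3 — row 1: 25/5 = 5; row 2: 21/4 = 21/4. Minimum is 5 at row 1 (w1 leaves); pivot element 5.
Divide row 1 by 5; eliminate column x_3 from the other rows.
obj-row update in column RHS: 0 − (-9)·5 = 45.

45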